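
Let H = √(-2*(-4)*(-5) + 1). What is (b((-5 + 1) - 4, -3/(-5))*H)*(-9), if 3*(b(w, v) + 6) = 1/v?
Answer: 49*I*√39 ≈ 306.0*I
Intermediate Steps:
b(w, v) = -6 + 1/(3*v)
H = I*√39 (H = √(8*(-5) + 1) = √(-40 + 1) = √(-39) = I*√39 ≈ 6.245*I)
(b((-5 + 1) - 4, -3/(-5))*H)*(-9) = ((-6 + 1/(3*((-3/(-5)))))*(I*√39))*(-9) = ((-6 + 1/(3*((-3*(-⅕)))))*(I*√39))*(-9) = ((-6 + 1/(3*(⅗)))*(I*√39))*(-9) = ((-6 + (⅓)*(5/3))*(I*√39))*(-9) = ((-6 + 5/9)*(I*√39))*(-9) = -49*I*√39/9*(-9) = 49*I*√39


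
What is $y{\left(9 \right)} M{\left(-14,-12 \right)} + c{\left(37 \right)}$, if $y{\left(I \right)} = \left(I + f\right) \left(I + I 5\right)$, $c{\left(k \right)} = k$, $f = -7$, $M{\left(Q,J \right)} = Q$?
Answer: $-1475$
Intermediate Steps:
$y{\left(I \right)} = 6 I \left(-7 + I\right)$ ($y{\left(I \right)} = \left(I - 7\right) \left(I + I 5\right) = \left(-7 + I\right) \left(I + 5 I\right) = \left(-7 + I\right) 6 I = 6 I \left(-7 + I\right)$)
$y{\left(9 \right)} M{\left(-14,-12 \right)} + c{\left(37 \right)} = 6 \cdot 9 \left(-7 + 9\right) \left(-14\right) + 37 = 6 \cdot 9 \cdot 2 \left(-14\right) + 37 = 108 \left(-14\right) + 37 = -1512 + 37 = -1475$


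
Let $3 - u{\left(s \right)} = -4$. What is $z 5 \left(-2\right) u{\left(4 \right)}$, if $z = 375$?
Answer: $-26250$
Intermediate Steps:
$u{\left(s \right)} = 7$ ($u{\left(s \right)} = 3 - -4 = 3 + 4 = 7$)
$z 5 \left(-2\right) u{\left(4 \right)} = 375 \cdot 5 \left(-2\right) 7 = 375 \left(\left(-10\right) 7\right) = 375 \left(-70\right) = -26250$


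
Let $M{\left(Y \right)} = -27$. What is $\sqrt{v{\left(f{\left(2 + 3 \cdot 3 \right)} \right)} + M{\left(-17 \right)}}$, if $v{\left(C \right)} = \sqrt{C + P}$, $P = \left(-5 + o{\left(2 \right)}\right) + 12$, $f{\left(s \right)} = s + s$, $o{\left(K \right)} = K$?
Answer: $\sqrt{-27 + \sqrt{31}} \approx 4.6295 i$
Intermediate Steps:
$f{\left(s \right)} = 2 s$
$P = 9$ ($P = \left(-5 + 2\right) + 12 = -3 + 12 = 9$)
$v{\left(C \right)} = \sqrt{9 + C}$ ($v{\left(C \right)} = \sqrt{C + 9} = \sqrt{9 + C}$)
$\sqrt{v{\left(f{\left(2 + 3 \cdot 3 \right)} \right)} + M{\left(-17 \right)}} = \sqrt{\sqrt{9 + 2 \left(2 + 3 \cdot 3\right)} - 27} = \sqrt{\sqrt{9 + 2 \left(2 + 9\right)} - 27} = \sqrt{\sqrt{9 + 2 \cdot 11} - 27} = \sqrt{\sqrt{9 + 22} - 27} = \sqrt{\sqrt{31} - 27} = \sqrt{-27 + \sqrt{31}}$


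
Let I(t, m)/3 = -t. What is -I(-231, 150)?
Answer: -693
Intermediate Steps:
I(t, m) = -3*t (I(t, m) = 3*(-t) = -3*t)
-I(-231, 150) = -(-3)*(-231) = -1*693 = -693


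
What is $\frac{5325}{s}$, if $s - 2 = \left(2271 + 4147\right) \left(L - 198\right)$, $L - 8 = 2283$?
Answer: $\frac{5325}{13432876} \approx 0.00039642$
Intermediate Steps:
$L = 2291$ ($L = 8 + 2283 = 2291$)
$s = 13432876$ ($s = 2 + \left(2271 + 4147\right) \left(2291 - 198\right) = 2 + 6418 \cdot 2093 = 2 + 13432874 = 13432876$)
$\frac{5325}{s} = \frac{5325}{13432876}$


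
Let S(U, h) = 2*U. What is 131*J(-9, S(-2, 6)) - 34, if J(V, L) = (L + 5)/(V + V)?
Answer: -743/18 ≈ -41.278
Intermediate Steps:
J(V, L) = (5 + L)/(2*V) (J(V, L) = (5 + L)/((2*V)) = (5 + L)*(1/(2*V)) = (5 + L)/(2*V))
131*J(-9, S(-2, 6)) - 34 = 131*((1/2)*(5 + 2*(-2))/(-9)) - 34 = 131*((1/2)*(-1/9)*(5 - 4)) - 34 = 131*((1/2)*(-1/9)*1) - 34 = 131*(-1/18) - 34 = -131/18 - 34 = -743/18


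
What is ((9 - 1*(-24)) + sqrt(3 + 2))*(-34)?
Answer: -1122 - 34*sqrt(5) ≈ -1198.0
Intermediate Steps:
((9 - 1*(-24)) + sqrt(3 + 2))*(-34) = ((9 + 24) + sqrt(5))*(-34) = (33 + sqrt(5))*(-34) = -1122 - 34*sqrt(5)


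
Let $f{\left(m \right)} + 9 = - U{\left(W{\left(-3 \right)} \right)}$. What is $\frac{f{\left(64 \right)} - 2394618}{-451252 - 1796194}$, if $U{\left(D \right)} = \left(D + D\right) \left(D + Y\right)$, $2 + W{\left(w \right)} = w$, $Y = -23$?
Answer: $\frac{2394907}{2247446} \approx 1.0656$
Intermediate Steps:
$W{\left(w \right)} = -2 + w$
$U{\left(D \right)} = 2 D \left(-23 + D\right)$ ($U{\left(D \right)} = \left(D + D\right) \left(D - 23\right) = 2 D \left(-23 + D\right)$)
$f{\left(m \right)} = -289$ ($f{\left(m \right)} = -9 - 2 \left(-2 - 3\right) \left(-23 - 5\right) = -9 - 2 \left(-5\right) \left(-23 - 5\right) = -9 - 2 \left(-5\right) \left(-28\right) = -9 - 280 = -289$)
$\frac{f{\left(64 \right)} - 2394618}{-451252 - 1796194} = \frac{-289 - 2394618}{-451252 - 1796194} = - \frac{2394907}{-2247446} = \left(-2394907\right) \left(- \frac{1}{2247446}\right) = \frac{2394907}{2247446}$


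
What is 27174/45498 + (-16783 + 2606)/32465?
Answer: 39529794/246182095 ≈ 0.16057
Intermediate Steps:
27174/45498 + (-16783 + 2606)/32465 = 27174*(1/45498) - 14177*1/32465 = 4529/7583 - 14177/32465 = 39529794/246182095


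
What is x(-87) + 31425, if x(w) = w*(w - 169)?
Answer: 53697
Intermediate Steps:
x(w) = w*(-169 + w)
x(-87) + 31425 = -87*(-169 - 87) + 31425 = -87*(-256) + 31425 = 22272 + 31425 = 53697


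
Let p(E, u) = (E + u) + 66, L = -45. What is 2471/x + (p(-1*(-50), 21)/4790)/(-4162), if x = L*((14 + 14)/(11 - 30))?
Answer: 334276483/8971191 ≈ 37.261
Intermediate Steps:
p(E, u) = 66 + E + u
x = 1260/19 (x = -45*(14 + 14)/(11 - 30) = -1260/(-19) = -1260*(-1)/19 = -45*(-28/19) = 1260/19 ≈ 66.316)
2471/x + (p(-1*(-50), 21)/4790)/(-4162) = 2471/(1260/19) + ((66 - 1*(-50) + 21)/4790)/(-4162) = 2471*(19/1260) + ((66 + 50 + 21)*(1/4790))*(-1/4162) = 6707/180 + (137*(1/4790))*(-1/4162) = 6707/180 + (137/4790)*(-1/4162) = 6707/180 - 137/19935980 = 334276483/8971191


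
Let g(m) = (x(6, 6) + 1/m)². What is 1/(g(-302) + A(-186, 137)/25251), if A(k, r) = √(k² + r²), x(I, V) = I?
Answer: 190725143502845166084/6858528330872761813001 - 210042100973616*√53365/6858528330872761813001 ≈ 0.027801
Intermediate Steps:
g(m) = (6 + 1/m)²
1/(g(-302) + A(-186, 137)/25251) = 1/((1 + 6*(-302))²/(-302)² + √((-186)² + 137²)/25251) = 1/((1 - 1812)²/91204 + √(34596 + 18769)*(1/25251)) = 1/((1/91204)*(-1811)² + √53365*(1/25251)) = 1/((1/91204)*3279721 + √53365/25251) = 1/(3279721/91204 + √53365/25251)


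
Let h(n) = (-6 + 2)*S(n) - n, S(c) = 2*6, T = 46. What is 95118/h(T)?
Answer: -47559/47 ≈ -1011.9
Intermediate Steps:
S(c) = 12
h(n) = -48 - n (h(n) = (-6 + 2)*12 - n = -4*12 - n = -48 - n)
95118/h(T) = 95118/(-48 - 1*46) = 95118/(-48 - 46) = 95118/(-94) = 95118*(-1/94) = -47559/47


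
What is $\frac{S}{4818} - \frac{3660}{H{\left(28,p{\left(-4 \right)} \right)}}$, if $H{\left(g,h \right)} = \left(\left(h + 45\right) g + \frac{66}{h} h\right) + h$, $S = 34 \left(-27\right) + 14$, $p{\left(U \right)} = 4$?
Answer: $- \frac{4734362}{1736889} \approx -2.7258$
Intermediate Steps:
$S = -904$ ($S = -918 + 14 = -904$)
$H{\left(g,h \right)} = 66 + h + g \left(45 + h\right)$ ($H{\left(g,h \right)} = \left(\left(45 + h\right) g + 66\right) + h = \left(g \left(45 + h\right) + 66\right) + h = \left(66 + g \left(45 + h\right)\right) + h = 66 + h + g \left(45 + h\right)$)
$\frac{S}{4818} - \frac{3660}{H{\left(28,p{\left(-4 \right)} \right)}} = - \frac{904}{4818} - \frac{3660}{66 + 4 + 45 \cdot 28 + 28 \cdot 4} = \left(-904\right) \frac{1}{4818} - \frac{3660}{66 + 4 + 1260 + 112} = - \frac{452}{2409} - \frac{3660}{1442} = - \frac{452}{2409} - \frac{1830}{721} = - \frac{4734362}{1736889}$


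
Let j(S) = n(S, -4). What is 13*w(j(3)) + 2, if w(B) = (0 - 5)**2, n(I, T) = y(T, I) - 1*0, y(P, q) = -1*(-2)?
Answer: 327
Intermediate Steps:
y(P, q) = 2
n(I, T) = 2 (n(I, T) = 2 - 1*0 = 2 + 0 = 2)
j(S) = 2
w(B) = 25 (w(B) = (-5)**2 = 25)
13*w(j(3)) + 2 = 13*25 + 2 = 325 + 2 = 327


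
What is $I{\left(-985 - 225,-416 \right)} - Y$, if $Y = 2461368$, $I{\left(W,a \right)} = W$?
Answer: $-2462578$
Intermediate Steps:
$I{\left(-985 - 225,-416 \right)} - Y = \left(-985 - 225\right) - 2461368 = -1210 - 2461368 = -2462578$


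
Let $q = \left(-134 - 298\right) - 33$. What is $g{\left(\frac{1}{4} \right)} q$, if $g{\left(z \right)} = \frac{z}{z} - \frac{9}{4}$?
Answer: $\frac{2325}{4} \approx 581.25$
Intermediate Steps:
$g{\left(z \right)} = - \frac{5}{4}$ ($g{\left(z \right)} = 1 - \frac{9}{4} = - \frac{5}{4}$)
$q = -465$ ($q = -432 - 33 = -465$)
$g{\left(\frac{1}{4} \right)} q = \left(- \frac{5}{4}\right) \left(-465\right) = \frac{2325}{4}$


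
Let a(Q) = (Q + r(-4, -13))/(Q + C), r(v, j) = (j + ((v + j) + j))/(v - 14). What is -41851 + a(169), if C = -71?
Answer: -73822079/1764 ≈ -41849.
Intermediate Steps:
r(v, j) = (v + 3*j)/(-14 + v) (r(v, j) = (j + ((j + v) + j))/(-14 + v) = (j + (v + 2*j))/(-14 + v) = (v + 3*j)/(-14 + v))
a(Q) = (43/18 + Q)/(-71 + Q) (a(Q) = (Q + (-4 + 3*(-13))/(-14 - 4))/(Q - 71) = (Q + (-4 - 39)/(-18))/(-71 + Q) = (Q - 1/18*(-43))/(-71 + Q) = (Q + 43/18)/(-71 + Q) = (43/18 + Q)/(-71 + Q))
-41851 + a(169) = -41851 + (43/18 + 169)/(-71 + 169) = -41851 + (3085/18)/98 = -41851 + (1/98)*(3085/18) = -41851 + 3085/1764 = -73822079/1764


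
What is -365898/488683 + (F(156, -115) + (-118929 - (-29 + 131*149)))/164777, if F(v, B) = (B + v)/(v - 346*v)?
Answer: -529649191402451/333368195380740 ≈ -1.5888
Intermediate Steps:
F(v, B) = -(B + v)/(345*v) (F(v, B) = (B + v)/((-345*v)) = (B + v)*(-1/(345*v)) = -(B + v)/(345*v))
-365898/488683 + (F(156, -115) + (-118929 - (-29 + 131*149)))/164777 = -365898/488683 + ((1/345)*(-1*(-115) - 1*156)/156 + (-118929 - (-29 + 131*149)))/164777 = -365898*1/488683 + ((1/345)*(1/156)*(115 - 156) + (-118929 - (-29 + 19519)))*(1/164777) = -28146/37591 + ((1/345)*(1/156)*(-41) + (-118929 - 1*19490))*(1/164777) = -28146/37591 + (-41/53820 + (-118929 - 19490))*(1/164777) = -28146/37591 + (-41/53820 - 138419)*(1/164777) = -28146/37591 - 7449710621/53820*1/164777 = -28146/37591 - 7449710621/8868298140 = -529649191402451/333368195380740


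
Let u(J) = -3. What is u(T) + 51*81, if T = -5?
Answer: 4128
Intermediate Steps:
u(T) + 51*81 = -3 + 51*81 = -3 + 4131 = 4128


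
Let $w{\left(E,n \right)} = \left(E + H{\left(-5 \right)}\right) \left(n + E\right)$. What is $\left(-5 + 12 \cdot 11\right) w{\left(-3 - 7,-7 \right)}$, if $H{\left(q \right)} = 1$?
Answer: $19431$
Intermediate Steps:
$w{\left(E,n \right)} = \left(1 + E\right) \left(E + n\right)$ ($w{\left(E,n \right)} = \left(E + 1\right) \left(n + E\right) = \left(1 + E\right) \left(E + n\right)$)
$\left(-5 + 12 \cdot 11\right) w{\left(-3 - 7,-7 \right)} = \left(-5 + 12 \cdot 11\right) \left(\left(-3 - 7\right) - 7 + \left(-3 - 7\right)^{2} + \left(-3 - 7\right) \left(-7\right)\right) = \left(-5 + 132\right) \left(-10 - 7 + \left(-10\right)^{2} - -70\right) = 127 \left(-10 - 7 + 100 + 70\right) = 127 \cdot 153 = 19431$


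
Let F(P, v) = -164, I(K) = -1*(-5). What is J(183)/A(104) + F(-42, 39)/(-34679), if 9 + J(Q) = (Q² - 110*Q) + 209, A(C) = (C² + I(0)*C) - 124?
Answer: 472051329/388820948 ≈ 1.2141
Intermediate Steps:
I(K) = 5
A(C) = -124 + C² + 5*C (A(C) = (C² + 5*C) - 124 = -124 + C² + 5*C)
J(Q) = 200 + Q² - 110*Q (J(Q) = -9 + ((Q² - 110*Q) + 209) = -9 + (209 + Q² - 110*Q) = 200 + Q² - 110*Q)
J(183)/A(104) + F(-42, 39)/(-34679) = (200 + 183² - 110*183)/(-124 + 104² + 5*104) - 164/(-34679) = (200 + 33489 - 20130)/(-124 + 10816 + 520) - 164*(-1/34679) = 13559/11212 + 164/34679 = 472051329/388820948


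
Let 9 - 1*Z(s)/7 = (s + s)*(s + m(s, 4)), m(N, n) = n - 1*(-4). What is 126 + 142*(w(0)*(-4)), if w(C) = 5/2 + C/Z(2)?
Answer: -1294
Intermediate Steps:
m(N, n) = 4 + n (m(N, n) = n + 4 = 4 + n)
Z(s) = 63 - 14*s*(8 + s) (Z(s) = 63 - 7*(s + s)*(s + (4 + 4)) = 63 - 7*2*s*(s + 8) = 63 - 7*2*s*(8 + s) = 63 - 14*s*(8 + s))
w(C) = 5/2 - C/217 (w(C) = 5/2 + C/(63 - 112*2 - 14*2**2) = 5*(1/2) + C/(63 - 224 - 14*4) = 5/2 + C/(63 - 224 - 56) = 5/2 + C/(-217) = 5/2 + C*(-1/217) = 5/2 - C/217)
126 + 142*(w(0)*(-4)) = 126 + 142*((5/2 - 1/217*0)*(-4)) = 126 + 142*((5/2 + 0)*(-4)) = 126 + 142*((5/2)*(-4)) = 126 + 142*(-10) = 126 - 1420 = -1294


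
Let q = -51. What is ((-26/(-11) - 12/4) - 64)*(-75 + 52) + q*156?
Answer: -71163/11 ≈ -6469.4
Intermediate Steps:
((-26/(-11) - 12/4) - 64)*(-75 + 52) + q*156 = ((-26/(-11) - 12/4) - 64)*(-75 + 52) - 51*156 = ((-26*(-1/11) - 12*¼) - 64)*(-23) - 7956 = ((26/11 - 3) - 64)*(-23) - 7956 = (-7/11 - 64)*(-23) - 7956 = -711/11*(-23) - 7956 = 16353/11 - 7956 = -71163/11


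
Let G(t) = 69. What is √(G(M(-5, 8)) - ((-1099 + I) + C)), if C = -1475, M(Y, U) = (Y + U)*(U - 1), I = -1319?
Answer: √3962 ≈ 62.944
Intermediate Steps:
M(Y, U) = (-1 + U)*(U + Y) (M(Y, U) = (U + Y)*(-1 + U) = (-1 + U)*(U + Y))
√(G(M(-5, 8)) - ((-1099 + I) + C)) = √(69 - ((-1099 - 1319) - 1475)) = √(69 - (-2418 - 1475)) = √(69 - 1*(-3893)) = √(69 + 3893) = √3962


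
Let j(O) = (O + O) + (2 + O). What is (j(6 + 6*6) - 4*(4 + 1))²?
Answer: 11664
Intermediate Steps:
j(O) = 2 + 3*O (j(O) = 2*O + (2 + O) = 2 + 3*O)
(j(6 + 6*6) - 4*(4 + 1))² = ((2 + 3*(6 + 6*6)) - 4*(4 + 1))² = ((2 + 3*(6 + 36)) - 4*5)² = ((2 + 3*42) - 1*20)² = ((2 + 126) - 20)² = (128 - 20)² = 108² = 11664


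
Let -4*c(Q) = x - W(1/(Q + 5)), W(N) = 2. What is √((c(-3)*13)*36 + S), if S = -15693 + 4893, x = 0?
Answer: 3*I*√1174 ≈ 102.79*I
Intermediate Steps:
S = -10800
c(Q) = ½ (c(Q) = -(0 - 1*2)/4 = -(0 - 2)/4 = -¼*(-2) = ½)
√((c(-3)*13)*36 + S) = √(((½)*13)*36 - 10800) = √((13/2)*36 - 10800) = √(234 - 10800) = √(-10566) = 3*I*√1174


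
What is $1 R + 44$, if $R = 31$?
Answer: $75$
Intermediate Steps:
$1 R + 44 = 1 \cdot 31 + 44 = 31 + 44 = 75$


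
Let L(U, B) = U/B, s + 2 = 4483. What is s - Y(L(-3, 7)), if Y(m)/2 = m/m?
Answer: 4479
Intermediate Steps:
s = 4481 (s = -2 + 4483 = 4481)
Y(m) = 2 (Y(m) = 2*(m/m) = 2*1 = 2)
s - Y(L(-3, 7)) = 4481 - 1*2 = 4481 - 2 = 4479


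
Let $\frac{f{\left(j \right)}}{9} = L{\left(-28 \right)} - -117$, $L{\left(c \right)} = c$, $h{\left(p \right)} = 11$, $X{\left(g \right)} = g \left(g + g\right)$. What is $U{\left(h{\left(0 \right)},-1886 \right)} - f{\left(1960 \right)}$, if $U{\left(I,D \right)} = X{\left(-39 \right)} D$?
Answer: $-5738013$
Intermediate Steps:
$X{\left(g \right)} = 2 g^{2}$ ($X{\left(g \right)} = g 2 g = 2 g^{2}$)
$U{\left(I,D \right)} = 3042 D$ ($U{\left(I,D \right)} = 2 \left(-39\right)^{2} D = 2 \cdot 1521 D = 3042 D$)
$f{\left(j \right)} = 801$ ($f{\left(j \right)} = 9 \left(-28 - -117\right) = 9 \left(-28 + 117\right) = 9 \cdot 89 = 801$)
$U{\left(h{\left(0 \right)},-1886 \right)} - f{\left(1960 \right)} = 3042 \left(-1886\right) - 801 = -5737212 - 801 = -5738013$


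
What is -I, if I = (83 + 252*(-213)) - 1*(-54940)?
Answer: -1347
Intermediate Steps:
I = 1347 (I = (83 - 53676) + 54940 = -53593 + 54940 = 1347)
-I = -1*1347 = -1347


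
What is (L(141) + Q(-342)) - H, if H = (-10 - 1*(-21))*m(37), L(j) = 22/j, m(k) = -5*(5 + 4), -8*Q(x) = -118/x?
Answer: 31833779/64296 ≈ 495.11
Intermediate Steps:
Q(x) = 59/(4*x) (Q(x) = -(-59)/(4*x) = 59/(4*x))
m(k) = -45 (m(k) = -5*9 = -45)
H = -495 (H = (-10 - 1*(-21))*(-45) = (-10 + 21)*(-45) = 11*(-45) = -495)
(L(141) + Q(-342)) - H = (22/141 + (59/4)/(-342)) - 1*(-495) = (22*(1/141) + (59/4)*(-1/342)) + 495 = (22/141 - 59/1368) + 495 = 7259/64296 + 495 = 31833779/64296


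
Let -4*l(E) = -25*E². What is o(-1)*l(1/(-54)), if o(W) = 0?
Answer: 0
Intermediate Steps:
l(E) = 25*E²/4 (l(E) = -(-25)*E²/4 = 25*E²/4)
o(-1)*l(1/(-54)) = 0*(25*(1/(-54))²/4) = 0*(25*(-1/54)²/4) = 0*((25/4)*(1/2916)) = 0*(25/11664) = 0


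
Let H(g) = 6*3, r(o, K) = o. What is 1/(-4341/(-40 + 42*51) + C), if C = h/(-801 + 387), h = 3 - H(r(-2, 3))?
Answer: -72519/147137 ≈ -0.49287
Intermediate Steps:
H(g) = 18
h = -15 (h = 3 - 1*18 = 3 - 18 = -15)
C = 5/138 (C = -15/(-801 + 387) = -15/(-414) = -15*(-1/414) = 5/138 ≈ 0.036232)
1/(-4341/(-40 + 42*51) + C) = 1/(-4341/(-40 + 42*51) + 5/138) = 1/(-4341/(-40 + 2142) + 5/138) = 1/(-4341/2102 + 5/138) = 1/(-147137/72519) = -72519/147137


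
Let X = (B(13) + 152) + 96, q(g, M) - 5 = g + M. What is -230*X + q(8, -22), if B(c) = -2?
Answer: -56589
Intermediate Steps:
q(g, M) = 5 + M + g (q(g, M) = 5 + (g + M) = 5 + (M + g) = 5 + M + g)
X = 246 (X = (-2 + 152) + 96 = 150 + 96 = 246)
-230*X + q(8, -22) = -230*246 + (5 - 22 + 8) = -56580 - 9 = -56589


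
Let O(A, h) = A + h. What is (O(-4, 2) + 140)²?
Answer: 19044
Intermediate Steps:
(O(-4, 2) + 140)² = ((-4 + 2) + 140)² = (-2 + 140)² = 138² = 19044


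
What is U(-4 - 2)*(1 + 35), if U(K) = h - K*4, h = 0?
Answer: 864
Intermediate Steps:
U(K) = -4*K (U(K) = 0 - K*4 = 0 - 4*K = -4*K)
U(-4 - 2)*(1 + 35) = (-4*(-4 - 2))*(1 + 35) = -4*(-6)*36 = 24*36 = 864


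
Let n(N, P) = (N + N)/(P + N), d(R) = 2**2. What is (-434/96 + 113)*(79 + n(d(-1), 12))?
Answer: 275971/32 ≈ 8624.1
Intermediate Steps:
d(R) = 4
n(N, P) = 2*N/(N + P) (n(N, P) = (2*N)/(N + P) = 2*N/(N + P))
(-434/96 + 113)*(79 + n(d(-1), 12)) = (-434/96 + 113)*(79 + 2*4/(4 + 12)) = (-434*1/96 + 113)*(79 + 2*4/16) = (-217/48 + 113)*(79 + 2*4*(1/16)) = 5207*(79 + 1/2)/48 = (5207/48)*(159/2) = 275971/32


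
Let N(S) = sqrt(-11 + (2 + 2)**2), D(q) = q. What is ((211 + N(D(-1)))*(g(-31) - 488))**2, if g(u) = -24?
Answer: 11672223744 + 110624768*sqrt(5) ≈ 1.1920e+10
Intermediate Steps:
N(S) = sqrt(5) (N(S) = sqrt(-11 + 4**2) = sqrt(-11 + 16) = sqrt(5))
((211 + N(D(-1)))*(g(-31) - 488))**2 = ((211 + sqrt(5))*(-24 - 488))**2 = ((211 + sqrt(5))*(-512))**2 = (-108032 - 512*sqrt(5))**2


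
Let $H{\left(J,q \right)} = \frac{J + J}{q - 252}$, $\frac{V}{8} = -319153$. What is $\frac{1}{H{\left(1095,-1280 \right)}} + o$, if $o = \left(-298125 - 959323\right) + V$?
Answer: $- \frac{4172686606}{1095} \approx -3.8107 \cdot 10^{6}$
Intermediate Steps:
$V = -2553224$ ($V = 8 \left(-319153\right) = -2553224$)
$H{\left(J,q \right)} = \frac{2 J}{-252 + q}$
$o = -3810672$ ($o = \left(-298125 - 959323\right) - 2553224 = -1257448 - 2553224 = -3810672$)
$\frac{1}{H{\left(1095,-1280 \right)}} + o = \frac{1}{2 \cdot 1095 \frac{1}{-252 - 1280}} - 3810672 = \frac{1}{2 \cdot 1095 \frac{1}{-1532}} - 3810672 = \frac{1}{2 \cdot 1095 \left(- \frac{1}{1532}\right)} - 3810672 = \frac{1}{- \frac{1095}{766}} - 3810672 = - \frac{766}{1095} - 3810672 = - \frac{4172686606}{1095}$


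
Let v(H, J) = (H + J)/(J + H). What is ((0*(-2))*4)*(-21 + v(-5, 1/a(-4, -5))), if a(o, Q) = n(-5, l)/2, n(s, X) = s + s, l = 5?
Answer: 0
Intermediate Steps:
n(s, X) = 2*s
a(o, Q) = -5 (a(o, Q) = (2*(-5))/2 = -10*½ = -5)
v(H, J) = 1 (v(H, J) = (H + J)/(H + J) = 1)
((0*(-2))*4)*(-21 + v(-5, 1/a(-4, -5))) = ((0*(-2))*4)*(-21 + 1) = (0*4)*(-20) = 0*(-20) = 0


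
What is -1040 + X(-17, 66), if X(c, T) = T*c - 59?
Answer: -2221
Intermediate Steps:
X(c, T) = -59 + T*c
-1040 + X(-17, 66) = -1040 + (-59 + 66*(-17)) = -1040 + (-59 - 1122) = -1040 - 1181 = -2221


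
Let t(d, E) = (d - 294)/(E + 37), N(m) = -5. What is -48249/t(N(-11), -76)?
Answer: -144747/23 ≈ -6293.3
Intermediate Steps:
t(d, E) = (-294 + d)/(37 + E)
-48249/t(N(-11), -76) = -48249*(37 - 76)/(-294 - 5) = -48249/(-299/(-39)) = -48249/((-1/39*(-299))) = -48249/23/3 = -48249*3/23 = -144747/23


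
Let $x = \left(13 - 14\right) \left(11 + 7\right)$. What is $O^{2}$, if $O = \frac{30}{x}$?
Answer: $\frac{25}{9} \approx 2.7778$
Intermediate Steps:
$x = -18$ ($x = \left(-1\right) 18 = -18$)
$O = - \frac{5}{3}$ ($O = \frac{30}{-18} = 30 \left(- \frac{1}{18}\right) = - \frac{5}{3} \approx -1.6667$)
$O^{2} = \left(- \frac{5}{3}\right)^{2} = \frac{25}{9}$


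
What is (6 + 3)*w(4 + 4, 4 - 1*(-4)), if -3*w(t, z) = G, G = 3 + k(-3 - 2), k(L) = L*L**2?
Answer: 366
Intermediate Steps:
k(L) = L**3
G = -122 (G = 3 + (-3 - 2)**3 = 3 + (-5)**3 = 3 - 125 = -122)
w(t, z) = 122/3 (w(t, z) = -1/3*(-122) = 122/3)
(6 + 3)*w(4 + 4, 4 - 1*(-4)) = (6 + 3)*(122/3) = 9*(122/3) = 366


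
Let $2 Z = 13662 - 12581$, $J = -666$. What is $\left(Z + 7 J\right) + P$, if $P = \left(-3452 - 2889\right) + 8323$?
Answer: $- \frac{4279}{2} \approx -2139.5$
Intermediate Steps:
$P = 1982$ ($P = -6341 + 8323 = 1982$)
$Z = \frac{1081}{2}$ ($Z = \frac{13662 - 12581}{2} = \frac{1}{2} \cdot 1081 = \frac{1081}{2} \approx 540.5$)
$\left(Z + 7 J\right) + P = \left(\frac{1081}{2} + 7 \left(-666\right)\right) + 1982 = \left(\frac{1081}{2} - 4662\right) + 1982 = - \frac{8243}{2} + 1982 = - \frac{4279}{2}$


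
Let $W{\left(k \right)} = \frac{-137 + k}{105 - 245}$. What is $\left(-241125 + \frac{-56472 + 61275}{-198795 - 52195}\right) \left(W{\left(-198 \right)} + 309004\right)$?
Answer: $- \frac{523629600994926987}{7027720} \approx -7.4509 \cdot 10^{10}$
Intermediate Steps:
$W{\left(k \right)} = \frac{137}{140} - \frac{k}{140}$ ($W{\left(k \right)} = \frac{-137 + k}{105 - 245} = \frac{-137 + k}{-140} = \left(-137 + k\right) \left(- \frac{1}{140}\right) = \frac{137}{140} - \frac{k}{140}$)
$\left(-241125 + \frac{-56472 + 61275}{-198795 - 52195}\right) \left(W{\left(-198 \right)} + 309004\right) = \left(-241125 + \frac{-56472 + 61275}{-198795 - 52195}\right) \left(\left(\frac{137}{140} - - \frac{99}{70}\right) + 309004\right) = \left(-241125 + \frac{4803}{-250990}\right) \left(\left(\frac{137}{140} + \frac{99}{70}\right) + 309004\right) = \left(-241125 + 4803 \left(- \frac{1}{250990}\right)\right) \left(\frac{67}{28} + 309004\right) = \left(-241125 - \frac{4803}{250990}\right) \frac{8652179}{28} = \left(- \frac{60519968553}{250990}\right) \frac{8652179}{28} = - \frac{523629600994926987}{7027720}$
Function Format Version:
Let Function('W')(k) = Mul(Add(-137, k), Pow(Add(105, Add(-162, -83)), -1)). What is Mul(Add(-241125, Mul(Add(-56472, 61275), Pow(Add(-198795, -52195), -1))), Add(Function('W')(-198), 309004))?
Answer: Rational(-523629600994926987, 7027720) ≈ -7.4509e+10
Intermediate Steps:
Function('W')(k) = Add(Rational(137, 140), Mul(Rational(-1, 140), k)) (Function('W')(k) = Mul(Add(-137, k), Pow(Add(105, -245), -1)) = Mul(Add(-137, k), Pow(-140, -1)) = Mul(Add(-137, k), Rational(-1, 140)) = Add(Rational(137, 140), Mul(Rational(-1, 140), k)))
Mul(Add(-241125, Mul(Add(-56472, 61275), Pow(Add(-198795, -52195), -1))), Add(Function('W')(-198), 309004)) = Mul(Add(-241125, Mul(Add(-56472, 61275), Pow(Add(-198795, -52195), -1))), Add(Add(Rational(137, 140), Mul(Rational(-1, 140), -198)), 309004)) = Mul(Add(-241125, Mul(4803, Pow(-250990, -1))), Add(Add(Rational(137, 140), Rational(99, 70)), 309004)) = Mul(Add(-241125, Mul(4803, Rational(-1, 250990))), Add(Rational(67, 28), 309004)) = Mul(Add(-241125, Rational(-4803, 250990)), Rational(8652179, 28)) = Mul(Rational(-60519968553, 250990), Rational(8652179, 28)) = Rational(-523629600994926987, 7027720)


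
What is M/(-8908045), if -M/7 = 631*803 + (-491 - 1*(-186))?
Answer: 3544716/8908045 ≈ 0.39792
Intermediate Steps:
M = -3544716 (M = -7*(631*803 + (-491 - 1*(-186))) = -7*(506693 + (-491 + 186)) = -7*(506693 - 305) = -7*506388 = -3544716)
M/(-8908045) = -3544716/(-8908045) = -3544716*(-1/8908045) = 3544716/8908045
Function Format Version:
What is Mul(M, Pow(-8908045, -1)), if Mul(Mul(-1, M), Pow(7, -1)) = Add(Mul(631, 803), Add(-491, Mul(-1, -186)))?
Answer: Rational(3544716, 8908045) ≈ 0.39792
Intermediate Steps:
M = -3544716 (M = Mul(-7, Add(Mul(631, 803), Add(-491, Mul(-1, -186)))) = Mul(-7, Add(506693, Add(-491, 186))) = Mul(-7, Add(506693, -305)) = Mul(-7, 506388) = -3544716)
Mul(M, Pow(-8908045, -1)) = Mul(-3544716, Pow(-8908045, -1)) = Mul(-3544716, Rational(-1, 8908045)) = Rational(3544716, 8908045)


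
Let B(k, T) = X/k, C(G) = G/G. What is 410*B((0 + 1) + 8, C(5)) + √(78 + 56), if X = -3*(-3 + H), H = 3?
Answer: √134 ≈ 11.576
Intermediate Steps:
C(G) = 1
X = 0 (X = -3*(-3 + 3) = -3*0 = 0)
B(k, T) = 0 (B(k, T) = 0/k = 0)
410*B((0 + 1) + 8, C(5)) + √(78 + 56) = 410*0 + √(78 + 56) = 0 + √134 = √134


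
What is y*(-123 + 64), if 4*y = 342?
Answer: -10089/2 ≈ -5044.5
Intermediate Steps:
y = 171/2 (y = (1/4)*342 = 171/2 ≈ 85.500)
y*(-123 + 64) = 171*(-123 + 64)/2 = (171/2)*(-59) = -10089/2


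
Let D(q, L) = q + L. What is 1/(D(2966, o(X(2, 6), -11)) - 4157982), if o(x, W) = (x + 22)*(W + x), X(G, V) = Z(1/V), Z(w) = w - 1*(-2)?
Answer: -36/149588261 ≈ -2.4066e-7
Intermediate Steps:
Z(w) = 2 + w (Z(w) = w + 2 = 2 + w)
X(G, V) = 2 + 1/V
o(x, W) = (22 + x)*(W + x)
D(q, L) = L + q
1/(D(2966, o(X(2, 6), -11)) - 4157982) = 1/((((2 + 1/6)**2 + 22*(-11) + 22*(2 + 1/6) - 11*(2 + 1/6)) + 2966) - 4157982) = 1/((((2 + 1/6)**2 - 242 + 22*(2 + 1/6) - 11*(2 + 1/6)) + 2966) - 4157982) = 1/((((13/6)**2 - 242 + 22*(13/6) - 11*13/6) + 2966) - 4157982) = 1/(((169/36 - 242 + 143/3 - 143/6) + 2966) - 4157982) = 1/((-7685/36 + 2966) - 4157982) = 1/(99091/36 - 4157982) = 1/(-149588261/36) = -36/149588261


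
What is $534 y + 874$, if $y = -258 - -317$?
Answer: $32380$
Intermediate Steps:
$y = 59$ ($y = -258 + 317 = 59$)
$534 y + 874 = 534 \cdot 59 + 874 = 31506 + 874 = 32380$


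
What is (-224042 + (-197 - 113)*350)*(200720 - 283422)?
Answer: 27501888484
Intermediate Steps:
(-224042 + (-197 - 113)*350)*(200720 - 283422) = (-224042 - 310*350)*(-82702) = (-224042 - 108500)*(-82702) = -332542*(-82702) = 27501888484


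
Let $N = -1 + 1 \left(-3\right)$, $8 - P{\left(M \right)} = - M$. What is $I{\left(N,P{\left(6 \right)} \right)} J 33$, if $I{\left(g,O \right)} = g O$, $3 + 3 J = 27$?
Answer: $-14784$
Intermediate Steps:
$J = 8$ ($J = -1 + \frac{1}{3} \cdot 27 = -1 + 9 = 8$)
$P{\left(M \right)} = 8 + M$ ($P{\left(M \right)} = 8 - - M = 8 + M$)
$N = -4$ ($N = -1 - 3 = -4$)
$I{\left(g,O \right)} = O g$
$I{\left(N,P{\left(6 \right)} \right)} J 33 = \left(8 + 6\right) \left(-4\right) 8 \cdot 33 = 14 \left(-4\right) 8 \cdot 33 = \left(-56\right) 8 \cdot 33 = \left(-448\right) 33 = -14784$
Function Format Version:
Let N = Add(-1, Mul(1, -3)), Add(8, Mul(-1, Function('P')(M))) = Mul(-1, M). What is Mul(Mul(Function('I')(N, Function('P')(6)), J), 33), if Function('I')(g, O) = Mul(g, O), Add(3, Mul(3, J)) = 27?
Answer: -14784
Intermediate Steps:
J = 8 (J = Add(-1, Mul(Rational(1, 3), 27)) = Add(-1, 9) = 8)
Function('P')(M) = Add(8, M) (Function('P')(M) = Add(8, Mul(-1, Mul(-1, M))) = Add(8, M))
N = -4 (N = Add(-1, -3) = -4)
Function('I')(g, O) = Mul(O, g)
Mul(Mul(Function('I')(N, Function('P')(6)), J), 33) = Mul(Mul(Mul(Add(8, 6), -4), 8), 33) = Mul(Mul(Mul(14, -4), 8), 33) = Mul(Mul(-56, 8), 33) = Mul(-448, 33) = -14784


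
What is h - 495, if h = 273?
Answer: -222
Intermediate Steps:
h - 495 = 273 - 495 = -222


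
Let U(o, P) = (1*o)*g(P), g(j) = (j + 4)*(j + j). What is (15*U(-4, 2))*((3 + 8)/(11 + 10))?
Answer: -5280/7 ≈ -754.29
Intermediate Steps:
g(j) = 2*j*(4 + j) (g(j) = (4 + j)*(2*j) = 2*j*(4 + j))
U(o, P) = 2*P*o*(4 + P) (U(o, P) = (1*o)*(2*P*(4 + P)) = o*(2*P*(4 + P)) = 2*P*o*(4 + P))
(15*U(-4, 2))*((3 + 8)/(11 + 10)) = (15*(2*2*(-4)*(4 + 2)))*((3 + 8)/(11 + 10)) = (15*(2*2*(-4)*6))*(11/21) = (15*(-96))*(11*(1/21)) = -1440*11/21 = -5280/7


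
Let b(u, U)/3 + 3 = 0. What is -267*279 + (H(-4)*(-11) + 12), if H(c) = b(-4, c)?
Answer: -74382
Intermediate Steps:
b(u, U) = -9 (b(u, U) = -9 + 3*0 = -9 + 0 = -9)
H(c) = -9
-267*279 + (H(-4)*(-11) + 12) = -267*279 + (-9*(-11) + 12) = -74493 + (99 + 12) = -74493 + 111 = -74382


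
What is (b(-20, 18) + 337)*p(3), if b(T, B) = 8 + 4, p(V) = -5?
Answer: -1745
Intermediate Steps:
b(T, B) = 12
(b(-20, 18) + 337)*p(3) = (12 + 337)*(-5) = 349*(-5) = -1745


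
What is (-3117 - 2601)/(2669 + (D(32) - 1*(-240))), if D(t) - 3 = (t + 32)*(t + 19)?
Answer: -2859/3088 ≈ -0.92584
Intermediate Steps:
D(t) = 3 + (19 + t)*(32 + t) (D(t) = 3 + (t + 32)*(t + 19) = 3 + (32 + t)*(19 + t) = 3 + (19 + t)*(32 + t))
(-3117 - 2601)/(2669 + (D(32) - 1*(-240))) = (-3117 - 2601)/(2669 + ((611 + 32² + 51*32) - 1*(-240))) = -5718/(2669 + ((611 + 1024 + 1632) + 240)) = -5718/(2669 + (3267 + 240)) = -5718/(2669 + 3507) = -5718/6176 = -5718*1/6176 = -2859/3088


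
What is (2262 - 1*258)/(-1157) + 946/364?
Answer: 14041/16198 ≈ 0.86684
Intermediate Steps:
(2262 - 1*258)/(-1157) + 946/364 = (2262 - 258)*(-1/1157) + 946*(1/364) = 2004*(-1/1157) + 473/182 = -2004/1157 + 473/182 = 14041/16198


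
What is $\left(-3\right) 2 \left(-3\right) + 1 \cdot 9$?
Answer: $27$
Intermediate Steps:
$\left(-3\right) 2 \left(-3\right) + 1 \cdot 9 = \left(-6\right) \left(-3\right) + 9 = 18 + 9 = 27$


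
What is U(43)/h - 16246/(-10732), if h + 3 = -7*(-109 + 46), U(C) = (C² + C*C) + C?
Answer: 1969340/195859 ≈ 10.055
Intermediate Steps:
U(C) = C + 2*C² (U(C) = (C² + C²) + C = 2*C² + C = C + 2*C²)
h = 438 (h = -3 - 7*(-109 + 46) = -3 - 7*(-63) = -3 + 441 = 438)
U(43)/h - 16246/(-10732) = (43*(1 + 2*43))/438 - 16246/(-10732) = (43*(1 + 86))*(1/438) - 16246*(-1/10732) = (43*87)*(1/438) + 8123/5366 = 3741*(1/438) + 8123/5366 = 1247/146 + 8123/5366 = 1969340/195859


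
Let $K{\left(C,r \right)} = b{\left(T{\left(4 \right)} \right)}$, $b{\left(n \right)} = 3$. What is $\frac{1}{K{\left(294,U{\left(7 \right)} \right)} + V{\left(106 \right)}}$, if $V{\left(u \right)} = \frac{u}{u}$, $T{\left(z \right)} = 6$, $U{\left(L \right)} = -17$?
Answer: $\frac{1}{4} \approx 0.25$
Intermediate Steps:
$K{\left(C,r \right)} = 3$
$V{\left(u \right)} = 1$
$\frac{1}{K{\left(294,U{\left(7 \right)} \right)} + V{\left(106 \right)}} = \frac{1}{3 + 1} = \frac{1}{4}$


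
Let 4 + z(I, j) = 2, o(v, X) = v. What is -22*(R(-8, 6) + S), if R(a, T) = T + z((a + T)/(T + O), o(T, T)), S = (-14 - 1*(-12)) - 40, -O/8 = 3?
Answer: 836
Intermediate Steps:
O = -24 (O = -8*3 = -24)
z(I, j) = -2 (z(I, j) = -4 + 2 = -2)
S = -42 (S = (-14 + 12) - 40 = -2 - 40 = -42)
R(a, T) = -2 + T (R(a, T) = T - 2 = -2 + T)
-22*(R(-8, 6) + S) = -22*((-2 + 6) - 42) = -22*(4 - 42) = -22*(-38) = 836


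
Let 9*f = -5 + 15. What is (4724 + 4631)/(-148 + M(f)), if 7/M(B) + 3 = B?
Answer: -159035/2579 ≈ -61.665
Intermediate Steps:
f = 10/9 (f = (-5 + 15)/9 = (1/9)*10 = 10/9 ≈ 1.1111)
M(B) = 7/(-3 + B)
(4724 + 4631)/(-148 + M(f)) = (4724 + 4631)/(-148 + 7/(-3 + 10/9)) = 9355/(-148 + 7/(-17/9)) = 9355/(-148 + 7*(-9/17)) = 9355/(-148 - 63/17) = 9355/(-2579/17) = 9355*(-17/2579) = -159035/2579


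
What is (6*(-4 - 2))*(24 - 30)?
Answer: 216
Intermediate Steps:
(6*(-4 - 2))*(24 - 30) = (6*(-6))*(-6) = -36*(-6) = 216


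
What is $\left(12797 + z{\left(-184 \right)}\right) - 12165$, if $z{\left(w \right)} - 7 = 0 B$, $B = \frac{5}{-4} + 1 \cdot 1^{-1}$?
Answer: $639$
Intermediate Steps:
$B = - \frac{1}{4}$ ($B = 5 \left(- \frac{1}{4}\right) + 1 \cdot 1 = - \frac{5}{4} + 1 = - \frac{1}{4} \approx -0.25$)
$z{\left(w \right)} = 7$ ($z{\left(w \right)} = 7 + 0 \left(- \frac{1}{4}\right) = 7 + 0 = 7$)
$\left(12797 + z{\left(-184 \right)}\right) - 12165 = \left(12797 + 7\right) - 12165 = 12804 - 12165 = 639$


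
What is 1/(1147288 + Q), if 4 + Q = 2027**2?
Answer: 1/5256013 ≈ 1.9026e-7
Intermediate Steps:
Q = 4108725 (Q = -4 + 2027**2 = -4 + 4108729 = 4108725)
1/(1147288 + Q) = 1/(1147288 + 4108725) = 1/5256013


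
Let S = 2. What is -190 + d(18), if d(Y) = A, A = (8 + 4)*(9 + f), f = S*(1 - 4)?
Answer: -154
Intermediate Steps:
f = -6 (f = 2*(1 - 4) = 2*(-3) = -6)
A = 36 (A = (8 + 4)*(9 - 6) = 12*3 = 36)
d(Y) = 36
-190 + d(18) = -190 + 36 = -154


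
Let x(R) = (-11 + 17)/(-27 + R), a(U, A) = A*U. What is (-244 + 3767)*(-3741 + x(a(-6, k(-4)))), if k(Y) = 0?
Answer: -118622933/9 ≈ -1.3180e+7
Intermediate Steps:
x(R) = 6/(-27 + R)
(-244 + 3767)*(-3741 + x(a(-6, k(-4)))) = (-244 + 3767)*(-3741 + 6/(-27 + 0*(-6))) = 3523*(-3741 + 6/(-27 + 0)) = 3523*(-3741 + 6/(-27)) = 3523*(-3741 + 6*(-1/27)) = 3523*(-3741 - 2/9) = 3523*(-33671/9) = -118622933/9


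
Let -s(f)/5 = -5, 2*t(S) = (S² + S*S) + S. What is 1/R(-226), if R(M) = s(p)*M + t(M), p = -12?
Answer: 1/45313 ≈ 2.2069e-5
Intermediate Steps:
t(S) = S² + S/2 (t(S) = ((S² + S*S) + S)/2 = ((S² + S²) + S)/2 = (2*S² + S)/2 = (S + 2*S²)/2 = S² + S/2)
s(f) = 25 (s(f) = -5*(-5) = 25)
R(M) = 25*M + M*(½ + M)
1/R(-226) = 1/((½)*(-226)*(51 + 2*(-226))) = 1/((½)*(-226)*(51 - 452)) = 1/((½)*(-226)*(-401)) = 1/45313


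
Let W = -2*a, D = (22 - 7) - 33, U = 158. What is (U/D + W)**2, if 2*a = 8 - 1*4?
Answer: 13225/81 ≈ 163.27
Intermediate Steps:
a = 2 (a = (8 - 1*4)/2 = (8 - 4)/2 = (1/2)*4 = 2)
D = -18 (D = 15 - 33 = -18)
W = -4 (W = -2*2 = -4)
(U/D + W)**2 = (158/(-18) - 4)**2 = (158*(-1/18) - 4)**2 = (-79/9 - 4)**2 = (-115/9)**2 = 13225/81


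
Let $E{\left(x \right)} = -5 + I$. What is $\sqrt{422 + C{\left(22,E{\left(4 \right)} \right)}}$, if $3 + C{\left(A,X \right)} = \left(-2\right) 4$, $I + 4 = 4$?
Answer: $\sqrt{411} \approx 20.273$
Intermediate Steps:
$I = 0$ ($I = -4 + 4 = 0$)
$E{\left(x \right)} = -5$ ($E{\left(x \right)} = -5 + 0 = -5$)
$C{\left(A,X \right)} = -11$ ($C{\left(A,X \right)} = -3 - 8 = -11$)
$\sqrt{422 + C{\left(22,E{\left(4 \right)} \right)}} = \sqrt{422 - 11} = \sqrt{411}$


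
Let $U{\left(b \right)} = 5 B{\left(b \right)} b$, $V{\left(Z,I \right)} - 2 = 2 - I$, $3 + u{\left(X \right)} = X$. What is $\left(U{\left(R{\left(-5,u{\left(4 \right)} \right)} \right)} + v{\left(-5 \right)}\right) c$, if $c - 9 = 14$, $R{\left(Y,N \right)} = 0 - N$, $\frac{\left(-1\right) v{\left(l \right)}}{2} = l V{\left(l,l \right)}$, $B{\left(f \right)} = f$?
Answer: $2185$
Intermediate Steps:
$u{\left(X \right)} = -3 + X$
$V{\left(Z,I \right)} = 4 - I$ ($V{\left(Z,I \right)} = 2 - \left(-2 + I\right) = 4 - I$)
$v{\left(l \right)} = - 2 l \left(4 - l\right)$
$R{\left(Y,N \right)} = - N$
$c = 23$ ($c = 9 + 14 = 23$)
$U{\left(b \right)} = 5 b^{2}$ ($U{\left(b \right)} = 5 b b = 5 b^{2}$)
$\left(U{\left(R{\left(-5,u{\left(4 \right)} \right)} \right)} + v{\left(-5 \right)}\right) c = \left(5 \left(- (-3 + 4)\right)^{2} + 2 \left(-5\right) \left(-4 - 5\right)\right) 23 = \left(5 \left(\left(-1\right) 1\right)^{2} + 2 \left(-5\right) \left(-9\right)\right) 23 = \left(5 \left(-1\right)^{2} + 90\right) 23 = \left(5 \cdot 1 + 90\right) 23 = \left(5 + 90\right) 23 = 95 \cdot 23 = 2185$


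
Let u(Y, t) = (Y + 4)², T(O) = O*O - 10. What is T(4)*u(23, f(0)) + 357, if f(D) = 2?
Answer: 4731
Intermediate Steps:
T(O) = -10 + O² (T(O) = O² - 10 = -10 + O²)
u(Y, t) = (4 + Y)²
T(4)*u(23, f(0)) + 357 = (-10 + 4²)*(4 + 23)² + 357 = (-10 + 16)*27² + 357 = 6*729 + 357 = 4374 + 357 = 4731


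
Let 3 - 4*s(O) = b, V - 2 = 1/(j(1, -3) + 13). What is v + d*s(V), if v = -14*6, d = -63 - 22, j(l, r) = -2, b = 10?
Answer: 259/4 ≈ 64.750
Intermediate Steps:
V = 23/11 (V = 2 + 1/(-2 + 13) = 2 + 1/11 = 23/11 ≈ 2.0909)
s(O) = -7/4 (s(O) = ¾ - ¼*10 = ¾ - 5/2 = -7/4)
d = -85
v = -84
v + d*s(V) = -84 - 85*(-7/4) = -84 + 595/4 = 259/4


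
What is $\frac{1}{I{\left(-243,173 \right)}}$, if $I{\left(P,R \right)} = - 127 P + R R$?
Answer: $\frac{1}{60790} \approx 1.645 \cdot 10^{-5}$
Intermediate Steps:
$I{\left(P,R \right)} = R^{2} - 127 P$ ($I{\left(P,R \right)} = - 127 P + R^{2} = R^{2} - 127 P$)
$\frac{1}{I{\left(-243,173 \right)}} = \frac{1}{173^{2} - -30861} = \frac{1}{29929 + 30861} = \frac{1}{60790}$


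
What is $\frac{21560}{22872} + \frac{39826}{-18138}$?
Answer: $- \frac{10830104}{8642757} \approx -1.2531$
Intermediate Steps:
$\frac{21560}{22872} + \frac{39826}{-18138} = 21560 \cdot \frac{1}{22872} + 39826 \left(- \frac{1}{18138}\right) = \frac{2695}{2859} - \frac{19913}{9069} = - \frac{10830104}{8642757}$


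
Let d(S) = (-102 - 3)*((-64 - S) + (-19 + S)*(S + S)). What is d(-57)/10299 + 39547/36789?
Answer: -11011118204/126296637 ≈ -87.185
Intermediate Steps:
d(S) = 6720 + 105*S - 210*S*(-19 + S) (d(S) = -105*((-64 - S) + (-19 + S)*(2*S)) = -105*((-64 - S) + 2*S*(-19 + S)) = -105*(-64 - S + 2*S*(-19 + S)) = 6720 + 105*S - 210*S*(-19 + S))
d(-57)/10299 + 39547/36789 = (6720 - 210*(-57)² + 4095*(-57))/10299 + 39547/36789 = (6720 - 210*3249 - 233415)*(1/10299) + 39547*(1/36789) = (6720 - 682290 - 233415)*(1/10299) + 39547/36789 = -908985*1/10299 + 39547/36789 = -302995/3433 + 39547/36789 = -11011118204/126296637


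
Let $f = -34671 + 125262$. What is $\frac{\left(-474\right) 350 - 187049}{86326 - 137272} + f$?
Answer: $\frac{4615602035}{50946} \approx 90598.0$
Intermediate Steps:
$f = 90591$
$\frac{\left(-474\right) 350 - 187049}{86326 - 137272} + f = \frac{\left(-474\right) 350 - 187049}{86326 - 137272} + 90591 = \frac{-165900 - 187049}{-50946} + 90591 = \left(-352949\right) \left(- \frac{1}{50946}\right) + 90591 = \frac{352949}{50946} + 90591 = \frac{4615602035}{50946}$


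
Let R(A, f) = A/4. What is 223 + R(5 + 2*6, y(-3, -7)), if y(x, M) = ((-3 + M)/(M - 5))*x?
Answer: 909/4 ≈ 227.25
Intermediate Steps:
y(x, M) = x*(-3 + M)/(-5 + M) (y(x, M) = ((-3 + M)/(-5 + M))*x = x*(-3 + M)/(-5 + M))
R(A, f) = A/4 (R(A, f) = A*(¼) = A/4)
223 + R(5 + 2*6, y(-3, -7)) = 223 + (5 + 2*6)/4 = 223 + (5 + 12)/4 = 223 + (¼)*17 = 223 + 17/4 = 909/4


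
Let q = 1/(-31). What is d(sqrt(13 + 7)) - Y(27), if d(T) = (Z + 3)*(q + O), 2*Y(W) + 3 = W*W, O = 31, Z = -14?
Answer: -21813/31 ≈ -703.65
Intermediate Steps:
Y(W) = -3/2 + W**2/2 (Y(W) = -3/2 + (W*W)/2 = -3/2 + W**2/2)
q = -1/31 ≈ -0.032258
d(T) = -10560/31 (d(T) = (-14 + 3)*(-1/31 + 31) = -11*960/31 = -10560/31)
d(sqrt(13 + 7)) - Y(27) = -10560/31 - (-3/2 + (1/2)*27**2) = -10560/31 - (-3/2 + (1/2)*729) = -10560/31 - (-3/2 + 729/2) = -10560/31 - 1*363 = -10560/31 - 363 = -21813/31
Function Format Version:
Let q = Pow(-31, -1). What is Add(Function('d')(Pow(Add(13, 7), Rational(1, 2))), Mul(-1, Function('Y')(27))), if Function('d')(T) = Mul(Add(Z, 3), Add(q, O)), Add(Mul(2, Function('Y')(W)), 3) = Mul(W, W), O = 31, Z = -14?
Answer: Rational(-21813, 31) ≈ -703.65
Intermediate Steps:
Function('Y')(W) = Add(Rational(-3, 2), Mul(Rational(1, 2), Pow(W, 2))) (Function('Y')(W) = Add(Rational(-3, 2), Mul(Rational(1, 2), Mul(W, W))) = Add(Rational(-3, 2), Mul(Rational(1, 2), Pow(W, 2))))
q = Rational(-1, 31) ≈ -0.032258
Function('d')(T) = Rational(-10560, 31) (Function('d')(T) = Mul(Add(-14, 3), Add(Rational(-1, 31), 31)) = Mul(-11, Rational(960, 31)) = Rational(-10560, 31))
Add(Function('d')(Pow(Add(13, 7), Rational(1, 2))), Mul(-1, Function('Y')(27))) = Add(Rational(-10560, 31), Mul(-1, Add(Rational(-3, 2), Mul(Rational(1, 2), Pow(27, 2))))) = Add(Rational(-10560, 31), Mul(-1, Add(Rational(-3, 2), Mul(Rational(1, 2), 729)))) = Add(Rational(-10560, 31), Mul(-1, Add(Rational(-3, 2), Rational(729, 2)))) = Add(Rational(-10560, 31), Mul(-1, 363)) = Add(Rational(-10560, 31), -363) = Rational(-21813, 31)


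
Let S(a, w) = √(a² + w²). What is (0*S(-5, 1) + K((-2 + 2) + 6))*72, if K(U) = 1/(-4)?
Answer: -18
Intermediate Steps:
K(U) = -¼
(0*S(-5, 1) + K((-2 + 2) + 6))*72 = (0*√((-5)² + 1²) - ¼)*72 = (0*√(25 + 1) - ¼)*72 = (0*√26 - ¼)*72 = (0 - ¼)*72 = -¼*72 = -18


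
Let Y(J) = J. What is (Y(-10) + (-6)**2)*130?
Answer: 3380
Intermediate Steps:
(Y(-10) + (-6)**2)*130 = (-10 + (-6)**2)*130 = (-10 + 36)*130 = 26*130 = 3380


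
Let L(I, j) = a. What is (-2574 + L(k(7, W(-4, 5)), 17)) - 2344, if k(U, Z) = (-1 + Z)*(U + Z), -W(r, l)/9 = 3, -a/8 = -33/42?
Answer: -34382/7 ≈ -4911.7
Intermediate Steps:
a = 44/7 (a = -(-264)/42 = -8*(-11/14) = 44/7 ≈ 6.2857)
W(r, l) = -27 (W(r, l) = -9*3 = -27)
L(I, j) = 44/7
(-2574 + L(k(7, W(-4, 5)), 17)) - 2344 = (-2574 + 44/7) - 2344 = -17974/7 - 2344 = -34382/7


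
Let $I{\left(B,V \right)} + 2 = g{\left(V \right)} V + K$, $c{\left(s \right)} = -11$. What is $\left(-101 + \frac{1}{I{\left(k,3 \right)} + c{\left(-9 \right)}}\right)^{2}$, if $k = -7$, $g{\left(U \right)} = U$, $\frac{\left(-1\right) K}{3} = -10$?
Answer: $\frac{6890625}{676} \approx 10193.0$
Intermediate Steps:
$K = 30$ ($K = \left(-3\right) \left(-10\right) = 30$)
$I{\left(B,V \right)} = 28 + V^{2}$ ($I{\left(B,V \right)} = -2 + \left(V V + 30\right) = -2 + \left(V^{2} + 30\right) = -2 + \left(30 + V^{2}\right) = 28 + V^{2}$)
$\left(-101 + \frac{1}{I{\left(k,3 \right)} + c{\left(-9 \right)}}\right)^{2} = \left(-101 + \frac{1}{\left(28 + 3^{2}\right) - 11}\right)^{2} = \left(-101 + \frac{1}{\left(28 + 9\right) - 11}\right)^{2} = \left(-101 + \frac{1}{37 - 11}\right)^{2} = \left(-101 + \frac{1}{26}\right)^{2} = \left(- \frac{2625}{26}\right)^{2} = \frac{6890625}{676}$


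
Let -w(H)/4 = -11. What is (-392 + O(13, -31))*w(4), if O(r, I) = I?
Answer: -18612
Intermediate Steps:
w(H) = 44 (w(H) = -4*(-11) = 44)
(-392 + O(13, -31))*w(4) = (-392 - 31)*44 = -423*44 = -18612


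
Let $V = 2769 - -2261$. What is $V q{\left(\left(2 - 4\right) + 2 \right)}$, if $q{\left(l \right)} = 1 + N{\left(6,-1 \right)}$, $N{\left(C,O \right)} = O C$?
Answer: $-25150$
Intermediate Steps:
$N{\left(C,O \right)} = C O$
$V = 5030$ ($V = 2769 + 2261 = 5030$)
$q{\left(l \right)} = -5$ ($q{\left(l \right)} = 1 + 6 \left(-1\right) = 1 - 6 = -5$)
$V q{\left(\left(2 - 4\right) + 2 \right)} = 5030 \left(-5\right) = -25150$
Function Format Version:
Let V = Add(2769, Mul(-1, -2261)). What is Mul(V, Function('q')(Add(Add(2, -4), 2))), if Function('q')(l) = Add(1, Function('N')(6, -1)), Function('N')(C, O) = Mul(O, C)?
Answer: -25150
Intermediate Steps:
Function('N')(C, O) = Mul(C, O)
V = 5030 (V = Add(2769, 2261) = 5030)
Function('q')(l) = -5 (Function('q')(l) = Add(1, Mul(6, -1)) = Add(1, -6) = -5)
Mul(V, Function('q')(Add(Add(2, -4), 2))) = Mul(5030, -5) = -25150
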